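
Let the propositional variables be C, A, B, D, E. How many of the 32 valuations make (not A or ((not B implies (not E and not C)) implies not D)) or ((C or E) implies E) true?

31

Initial set: {T ((not A or ((not B implies (not E and not C)) implies not D)) or ((C or E) implies E))}.
T ((not A or ((not B implies (not E and not C)) implies not D)) or ((C or E) implies E)): β-rule — branch into T (not A or ((not B implies (not E and not C)) implies not D))  //  T ((C or E) implies E).
  branch 1 (add T (not A or ((not B implies (not E and not C)) implies not D))):
    T (not A or ((not B implies (not E and not C)) implies not D)): β-rule — branch into T not A  //  T ((not B implies (not E and not C)) implies not D).
      branch 1.1 (add T not A):
        ○ open, literals {A=false}.
      branch 1.2 (add T ((not B implies (not E and not C)) implies not D)):
        T ((not B implies (not E and not C)) implies not D): β-rule — branch into F (not B implies (not E and not C))  //  T not D.
          branch 1.2.1 (add F (not B implies (not E and not C))):
            F (not B implies (not E and not C)): α-rule — add T not B, F (not E and not C).
            F (not E and not C): β-rule — branch into F not E  //  F not C.
              branch 1.2.1.1 (add F not E):
                ○ open, literals {B=false, E=true}.
              branch 1.2.1.2 (add F not C):
                ○ open, literals {B=false, C=true}.
          branch 1.2.2 (add T not D):
            ○ open, literals {D=false}.
  branch 2 (add T ((C or E) implies E)):
    T ((C or E) implies E): β-rule — branch into F (C or E)  //  T E.
      branch 2.1 (add F (C or E)):
        F (C or E): α-rule — add F C, F E.
        ○ open, literals {C=false, E=false}.
      branch 2.2 (add T E):
        ○ open, literals {E=true}.
0 branches closed, 6 open.
Each open branch fixes some atoms; the unmentioned ones are free. Counting distinct full assignments: branch {A=false} (C, B, D, E) contributes 16 new; branch {B=false, E=true} (C, A, D) contributes 4 new; branch {B=false, C=true} (A, D, E) contributes 2 new; branch {D=false} (C, A, B, E) contributes 5 new; branch {C=false, E=false} (A, B, D) contributes 2 new; branch {E=true} (C, A, B, D) contributes 2 new. Total: 31.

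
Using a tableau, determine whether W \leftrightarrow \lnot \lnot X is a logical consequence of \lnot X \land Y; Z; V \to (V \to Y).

No

Initial set: {(\lnot X \land Y); Z; (V \to (V \to Y)); \lnot (W \leftrightarrow \lnot \lnot X)}.
(\lnot X \land Y): α-rule — add \lnot X, Y.
(V \to (V \to Y)): β-rule — branch into \lnot V  //  (V \to Y).
  branch 1 (add \lnot V):
    \lnot (W \leftrightarrow \lnot \lnot X): β-rule — branch into W, \lnot \lnot \lnot X  //  \lnot W, \lnot \lnot X.
      branch 1.1 (add W, \lnot \lnot \lnot X):
        \lnot \lnot \lnot X: drop double negation, giving \lnot X.
        ○ open, literals {V=F, W=T, X=F, Y=T, Z=T}.
      branch 1.2 (add \lnot W, \lnot \lnot X):
        \lnot \lnot X: drop double negation, giving X.
        × closes — contains both X and \lnot X.
  branch 2 (add (V \to Y)):
    \lnot (W \leftrightarrow \lnot \lnot X): β-rule — branch into W, \lnot \lnot \lnot X  //  \lnot W, \lnot \lnot X.
      branch 2.1 (add W, \lnot \lnot \lnot X):
        \lnot \lnot \lnot X: drop double negation, giving \lnot X.
        (V \to Y): β-rule — branch into \lnot V  //  Y.
          branch 2.1.1 (add \lnot V):
            ○ open, literals {V=F, W=T, X=F, Y=T, Z=T}.
          branch 2.1.2 (add Y):
            ○ open, literals {W=T, X=F, Y=T, Z=T}.
      branch 2.2 (add \lnot W, \lnot \lnot X):
        \lnot \lnot X: drop double negation, giving X.
        × closes — contains both X and \lnot X.
2 branches closed, 3 open.
An open branch gives a countermodel: V=F, W=T, X=F, Y=T, Z=T (unmentioned atoms arbitrary); the premises hold there but the conclusion fails.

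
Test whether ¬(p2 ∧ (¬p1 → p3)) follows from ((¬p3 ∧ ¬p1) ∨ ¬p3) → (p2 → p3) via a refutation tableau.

No

Initial set: {T (((¬p3 ∧ ¬p1) ∨ ¬p3) → (p2 → p3)); F ¬(p2 ∧ (¬p1 → p3))}.
F ¬(p2 ∧ (¬p1 → p3)): α-rule — add T p2, T (¬p1 → p3).
T (((¬p3 ∧ ¬p1) ∨ ¬p3) → (p2 → p3)): β-rule — branch into F ((¬p3 ∧ ¬p1) ∨ ¬p3)  //  T (p2 → p3).
  branch 1 (add F ((¬p3 ∧ ¬p1) ∨ ¬p3)):
    F ((¬p3 ∧ ¬p1) ∨ ¬p3): α-rule — add F (¬p3 ∧ ¬p1), F ¬p3.
    T (¬p1 → p3): β-rule — branch into F ¬p1  //  T p3.
      branch 1.1 (add F ¬p1):
        F (¬p3 ∧ ¬p1): β-rule — branch into F ¬p3  //  F ¬p1.
          branch 1.1.1 (add F ¬p3):
            ○ open, literals {p1=1, p2=1, p3=1}.
          branch 1.1.2 (add F ¬p1):
            ○ open, literals {p1=1, p2=1, p3=1}.
      branch 1.2 (add T p3):
        F (¬p3 ∧ ¬p1): β-rule — branch into F ¬p3  //  F ¬p1.
          branch 1.2.1 (add F ¬p3):
            ○ open, literals {p2=1, p3=1}.
          branch 1.2.2 (add F ¬p1):
            ○ open, literals {p1=1, p2=1, p3=1}.
  branch 2 (add T (p2 → p3)):
    T (¬p1 → p3): β-rule — branch into F ¬p1  //  T p3.
      branch 2.1 (add F ¬p1):
        T (p2 → p3): β-rule — branch into F p2  //  T p3.
          branch 2.1.1 (add F p2):
            × closes — contains both p2 and ¬p2.
          branch 2.1.2 (add T p3):
            ○ open, literals {p1=1, p2=1, p3=1}.
      branch 2.2 (add T p3):
        T (p2 → p3): β-rule — branch into F p2  //  T p3.
          branch 2.2.1 (add F p2):
            × closes — contains both p2 and ¬p2.
          branch 2.2.2 (add T p3):
            ○ open, literals {p2=1, p3=1}.
2 branches closed, 6 open.
An open branch gives a countermodel: p1=1, p2=1, p3=1 (unmentioned atoms arbitrary); the premises hold there but the conclusion fails.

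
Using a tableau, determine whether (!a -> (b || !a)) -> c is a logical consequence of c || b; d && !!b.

No

Initial set: {(c || b); (d && !!b); !((!a -> (b || !a)) -> c)}.
(d && !!b): α-rule — add d, !!b.
!((!a -> (b || !a)) -> c): α-rule — add (!a -> (b || !a)), !c.
!!b: drop double negation, giving b.
(c || b): β-rule — branch into c  //  b.
  branch 1 (add c):
    × closes — contains both c and !c.
  branch 2 (add b):
    (!a -> (b || !a)): β-rule — branch into !!a  //  (b || !a).
      branch 2.1 (add !!a):
        ○ open, literals {a=T, b=T, c=F, d=T}.
      branch 2.2 (add (b || !a)):
        (b || !a): β-rule — branch into b  //  !a.
          branch 2.2.1 (add b):
            ○ open, literals {b=T, c=F, d=T}.
          branch 2.2.2 (add !a):
            ○ open, literals {a=F, b=T, c=F, d=T}.
1 branch closed, 3 open.
An open branch gives a countermodel: a=T, b=T, c=F, d=T (unmentioned atoms arbitrary); the premises hold there but the conclusion fails.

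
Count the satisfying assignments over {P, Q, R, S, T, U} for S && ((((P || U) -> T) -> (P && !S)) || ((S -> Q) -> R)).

Initial set: {(S && ((((P || U) -> T) -> (P && !S)) || ((S -> Q) -> R)))}.
(S && ((((P || U) -> T) -> (P && !S)) || ((S -> Q) -> R))): α-rule — add S, ((((P || U) -> T) -> (P && !S)) || ((S -> Q) -> R)).
((((P || U) -> T) -> (P && !S)) || ((S -> Q) -> R)): β-rule — branch into (((P || U) -> T) -> (P && !S))  //  ((S -> Q) -> R).
  branch 1 (add (((P || U) -> T) -> (P && !S))):
    (((P || U) -> T) -> (P && !S)): β-rule — branch into !((P || U) -> T)  //  (P && !S).
      branch 1.1 (add !((P || U) -> T)):
        !((P || U) -> T): α-rule — add (P || U), !T.
        (P || U): β-rule — branch into P  //  U.
          branch 1.1.1 (add P):
            ○ open, literals {P=true, S=true, T=false}.
          branch 1.1.2 (add U):
            ○ open, literals {S=true, T=false, U=true}.
      branch 1.2 (add (P && !S)):
        (P && !S): α-rule — add P, !S.
        × closes — contains both S and !S.
  branch 2 (add ((S -> Q) -> R)):
    ((S -> Q) -> R): β-rule — branch into !(S -> Q)  //  R.
      branch 2.1 (add !(S -> Q)):
        !(S -> Q): α-rule — add S, !Q.
        ○ open, literals {Q=false, S=true}.
      branch 2.2 (add R):
        ○ open, literals {R=true, S=true}.
1 branch closed, 4 open.
Each open branch fixes some atoms; the unmentioned ones are free. Counting distinct full assignments: branch {P=true, S=true, T=false} (Q, R, U) contributes 8 new; branch {S=true, T=false, U=true} (P, Q, R) contributes 4 new; branch {Q=false, S=true} (P, R, T, U) contributes 10 new; branch {R=true, S=true} (P, Q, T, U) contributes 5 new. Total: 27.

27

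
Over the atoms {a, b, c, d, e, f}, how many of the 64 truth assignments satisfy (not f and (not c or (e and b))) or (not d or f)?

Initial set: {((not f and (not c or (e and b))) or (not d or f))}.
((not f and (not c or (e and b))) or (not d or f)): β-rule — branch into (not f and (not c or (e and b)))  //  (not d or f).
  branch 1 (add (not f and (not c or (e and b)))):
    (not f and (not c or (e and b))): α-rule — add not f, (not c or (e and b)).
    (not c or (e and b)): β-rule — branch into not c  //  (e and b).
      branch 1.1 (add not c):
        ○ open, literals {c=0, f=0}.
      branch 1.2 (add (e and b)):
        (e and b): α-rule — add e, b.
        ○ open, literals {b=1, e=1, f=0}.
  branch 2 (add (not d or f)):
    (not d or f): β-rule — branch into not d  //  f.
      branch 2.1 (add not d):
        ○ open, literals {d=0}.
      branch 2.2 (add f):
        ○ open, literals {f=1}.
0 branches closed, 4 open.
Each open branch fixes some atoms; the unmentioned ones are free. Counting distinct full assignments: branch {c=0, f=0} (a, b, d, e) contributes 16 new; branch {b=1, e=1, f=0} (a, c, d) contributes 4 new; branch {d=0} (a, b, c, e, f) contributes 22 new; branch {f=1} (a, b, c, d, e) contributes 16 new. Total: 58.

58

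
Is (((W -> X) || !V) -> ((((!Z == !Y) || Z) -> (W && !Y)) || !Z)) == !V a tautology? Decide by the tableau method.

Not valid

Assume the negation and expand:
Initial set: {!((((W -> X) || !V) -> ((((!Z == !Y) || Z) -> (W && !Y)) || !Z)) == !V)}.
!((((W -> X) || !V) -> ((((!Z == !Y) || Z) -> (W && !Y)) || !Z)) == !V): β-rule — branch into (((W -> X) || !V) -> ((((!Z == !Y) || Z) -> (W && !Y)) || !Z)), !!V  //  !(((W -> X) || !V) -> ((((!Z == !Y) || Z) -> (W && !Y)) || !Z)), !V.
  branch 1 (add (((W -> X) || !V) -> ((((!Z == !Y) || Z) -> (W && !Y)) || !Z)), !!V):
    (((W -> X) || !V) -> ((((!Z == !Y) || Z) -> (W && !Y)) || !Z)): β-rule — branch into !((W -> X) || !V)  //  ((((!Z == !Y) || Z) -> (W && !Y)) || !Z).
      branch 1.1 (add !((W -> X) || !V)):
        !((W -> X) || !V): α-rule — add !(W -> X), !!V.
        !(W -> X): α-rule — add W, !X.
        ○ open, literals {V=true, W=true, X=false}.
      branch 1.2 (add ((((!Z == !Y) || Z) -> (W && !Y)) || !Z)):
        ((((!Z == !Y) || Z) -> (W && !Y)) || !Z): β-rule — branch into (((!Z == !Y) || Z) -> (W && !Y))  //  !Z.
          branch 1.2.1 (add (((!Z == !Y) || Z) -> (W && !Y))):
            (((!Z == !Y) || Z) -> (W && !Y)): β-rule — branch into !((!Z == !Y) || Z)  //  (W && !Y).
              branch 1.2.1.1 (add !((!Z == !Y) || Z)):
                !((!Z == !Y) || Z): α-rule — add !(!Z == !Y), !Z.
                !(!Z == !Y): β-rule — branch into !Z, !!Y  //  !!Z, !Y.
                  branch 1.2.1.1.1 (add !Z, !!Y):
                    ○ open, literals {V=true, Y=true, Z=false}.
                  branch 1.2.1.1.2 (add !!Z, !Y):
                    × closes — contains both Z and !Z.
              branch 1.2.1.2 (add (W && !Y)):
                (W && !Y): α-rule — add W, !Y.
                ○ open, literals {V=true, W=true, Y=false}.
          branch 1.2.2 (add !Z):
            ○ open, literals {V=true, Z=false}.
  branch 2 (add !(((W -> X) || !V) -> ((((!Z == !Y) || Z) -> (W && !Y)) || !Z)), !V):
    !(((W -> X) || !V) -> ((((!Z == !Y) || Z) -> (W && !Y)) || !Z)): α-rule — add ((W -> X) || !V), !((((!Z == !Y) || Z) -> (W && !Y)) || !Z).
    !((((!Z == !Y) || Z) -> (W && !Y)) || !Z): α-rule — add !(((!Z == !Y) || Z) -> (W && !Y)), !!Z.
    !(((!Z == !Y) || Z) -> (W && !Y)): α-rule — add ((!Z == !Y) || Z), !(W && !Y).
    ((W -> X) || !V): β-rule — branch into (W -> X)  //  !V.
      branch 2.1 (add (W -> X)):
        ((!Z == !Y) || Z): β-rule — branch into (!Z == !Y)  //  Z.
          branch 2.1.1 (add (!Z == !Y)):
            !(W && !Y): β-rule — branch into !W  //  !!Y.
              branch 2.1.1.1 (add !W):
                (W -> X): β-rule — branch into !W  //  X.
                  branch 2.1.1.1.1 (add !W):
                    (!Z == !Y): β-rule — branch into !Z, !Y  //  !!Z, !!Y.
                      branch 2.1.1.1.1.1 (add !Z, !Y):
                        × closes — contains both Z and !Z.
                      branch 2.1.1.1.1.2 (add !!Z, !!Y):
                        ○ open, literals {V=false, W=false, Y=true, Z=true}.
                  branch 2.1.1.1.2 (add X):
                    (!Z == !Y): β-rule — branch into !Z, !Y  //  !!Z, !!Y.
                      branch 2.1.1.1.2.1 (add !Z, !Y):
                        × closes — contains both Z and !Z.
                      branch 2.1.1.1.2.2 (add !!Z, !!Y):
                        ○ open, literals {V=false, W=false, X=true, Y=true, Z=true}.
              branch 2.1.1.2 (add !!Y):
                (W -> X): β-rule — branch into !W  //  X.
                  branch 2.1.1.2.1 (add !W):
                    (!Z == !Y): β-rule — branch into !Z, !Y  //  !!Z, !!Y.
                      branch 2.1.1.2.1.1 (add !Z, !Y):
                        × closes — contains both Z and !Z.
                      branch 2.1.1.2.1.2 (add !!Z, !!Y):
                        ○ open, literals {V=false, W=false, Y=true, Z=true}.
                  branch 2.1.1.2.2 (add X):
                    (!Z == !Y): β-rule — branch into !Z, !Y  //  !!Z, !!Y.
                      branch 2.1.1.2.2.1 (add !Z, !Y):
                        × closes — contains both Z and !Z.
                      branch 2.1.1.2.2.2 (add !!Z, !!Y):
                        ○ open, literals {V=false, X=true, Y=true, Z=true}.
          branch 2.1.2 (add Z):
            !(W && !Y): β-rule — branch into !W  //  !!Y.
              branch 2.1.2.1 (add !W):
                (W -> X): β-rule — branch into !W  //  X.
                  branch 2.1.2.1.1 (add !W):
                    ○ open, literals {V=false, W=false, Z=true}.
                  branch 2.1.2.1.2 (add X):
                    ○ open, literals {V=false, W=false, X=true, Z=true}.
              branch 2.1.2.2 (add !!Y):
                (W -> X): β-rule — branch into !W  //  X.
                  branch 2.1.2.2.1 (add !W):
                    ○ open, literals {V=false, W=false, Y=true, Z=true}.
                  branch 2.1.2.2.2 (add X):
                    ○ open, literals {V=false, X=true, Y=true, Z=true}.
      branch 2.2 (add !V):
        ((!Z == !Y) || Z): β-rule — branch into (!Z == !Y)  //  Z.
          branch 2.2.1 (add (!Z == !Y)):
            !(W && !Y): β-rule — branch into !W  //  !!Y.
              branch 2.2.1.1 (add !W):
                (!Z == !Y): β-rule — branch into !Z, !Y  //  !!Z, !!Y.
                  branch 2.2.1.1.1 (add !Z, !Y):
                    × closes — contains both Z and !Z.
                  branch 2.2.1.1.2 (add !!Z, !!Y):
                    ○ open, literals {V=false, W=false, Y=true, Z=true}.
              branch 2.2.1.2 (add !!Y):
                (!Z == !Y): β-rule — branch into !Z, !Y  //  !!Z, !!Y.
                  branch 2.2.1.2.1 (add !Z, !Y):
                    × closes — contains both Z and !Z.
                  branch 2.2.1.2.2 (add !!Z, !!Y):
                    ○ open, literals {V=false, Y=true, Z=true}.
          branch 2.2.2 (add Z):
            !(W && !Y): β-rule — branch into !W  //  !!Y.
              branch 2.2.2.1 (add !W):
                ○ open, literals {V=false, W=false, Z=true}.
              branch 2.2.2.2 (add !!Y):
                ○ open, literals {V=false, Y=true, Z=true}.
7 branches closed, 16 open.
An open branch gives a countermodel: V=true, W=true, X=false (unmentioned atoms arbitrary); under it the original formula is false.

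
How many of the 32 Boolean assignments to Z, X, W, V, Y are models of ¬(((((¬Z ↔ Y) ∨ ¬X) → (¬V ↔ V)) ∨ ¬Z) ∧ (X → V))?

18

Initial set: {T ¬(((((¬Z ↔ Y) ∨ ¬X) → (¬V ↔ V)) ∨ ¬Z) ∧ (X → V))}.
T ¬(((((¬Z ↔ Y) ∨ ¬X) → (¬V ↔ V)) ∨ ¬Z) ∧ (X → V)): β-rule — branch into F ((((¬Z ↔ Y) ∨ ¬X) → (¬V ↔ V)) ∨ ¬Z)  //  F (X → V).
  branch 1 (add F ((((¬Z ↔ Y) ∨ ¬X) → (¬V ↔ V)) ∨ ¬Z)):
    F ((((¬Z ↔ Y) ∨ ¬X) → (¬V ↔ V)) ∨ ¬Z): α-rule — add F (((¬Z ↔ Y) ∨ ¬X) → (¬V ↔ V)), F ¬Z.
    F (((¬Z ↔ Y) ∨ ¬X) → (¬V ↔ V)): α-rule — add T ((¬Z ↔ Y) ∨ ¬X), F (¬V ↔ V).
    T ((¬Z ↔ Y) ∨ ¬X): β-rule — branch into T (¬Z ↔ Y)  //  T ¬X.
      branch 1.1 (add T (¬Z ↔ Y)):
        F (¬V ↔ V): β-rule — branch into T ¬V, F V  //  F ¬V, T V.
          branch 1.1.1 (add T ¬V, F V):
            T (¬Z ↔ Y): β-rule — branch into T ¬Z, T Y  //  F ¬Z, F Y.
              branch 1.1.1.1 (add T ¬Z, T Y):
                × closes — contains both Z and ¬Z.
              branch 1.1.1.2 (add F ¬Z, F Y):
                ○ open, literals {V=F, Y=F, Z=T}.
          branch 1.1.2 (add F ¬V, T V):
            T (¬Z ↔ Y): β-rule — branch into T ¬Z, T Y  //  F ¬Z, F Y.
              branch 1.1.2.1 (add T ¬Z, T Y):
                × closes — contains both Z and ¬Z.
              branch 1.1.2.2 (add F ¬Z, F Y):
                ○ open, literals {V=T, Y=F, Z=T}.
      branch 1.2 (add T ¬X):
        F (¬V ↔ V): β-rule — branch into T ¬V, F V  //  F ¬V, T V.
          branch 1.2.1 (add T ¬V, F V):
            ○ open, literals {V=F, X=F, Z=T}.
          branch 1.2.2 (add F ¬V, T V):
            ○ open, literals {V=T, X=F, Z=T}.
  branch 2 (add F (X → V)):
    F (X → V): α-rule — add T X, F V.
    ○ open, literals {V=F, X=T}.
2 branches closed, 5 open.
Each open branch fixes some atoms; the unmentioned ones are free. Counting distinct full assignments: branch {V=F, Y=F, Z=T} (X, W) contributes 4 new; branch {V=T, Y=F, Z=T} (X, W) contributes 4 new; branch {V=F, X=F, Z=T} (W, Y) contributes 2 new; branch {V=T, X=F, Z=T} (W, Y) contributes 2 new; branch {V=F, X=T} (Z, W, Y) contributes 6 new. Total: 18.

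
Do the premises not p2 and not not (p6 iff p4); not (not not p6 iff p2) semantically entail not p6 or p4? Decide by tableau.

Yes

Initial set: {(not p2 and not not (p6 iff p4)); not (not not p6 iff p2); not (not p6 or p4)}.
(not p2 and not not (p6 iff p4)): α-rule — add not p2, not not (p6 iff p4).
not (not p6 or p4): α-rule — add not not p6, not p4.
not not (p6 iff p4): drop double negation, giving (p6 iff p4).
not (not not p6 iff p2): β-rule — branch into not not p6, not p2  //  not not not p6, p2.
  branch 1 (add not not p6, not p2):
    not not p6: drop double negation, giving p6.
    (p6 iff p4): β-rule — branch into p6, p4  //  not p6, not p4.
      branch 1.1 (add p6, p4):
        × closes — contains both p4 and not p4.
      branch 1.2 (add not p6, not p4):
        × closes — contains both p6 and not p6.
  branch 2 (add not not not p6, p2):
    × closes — contains both p2 and not p2.
All 3 branches close.
Every branch closed, so the premises entail the conclusion.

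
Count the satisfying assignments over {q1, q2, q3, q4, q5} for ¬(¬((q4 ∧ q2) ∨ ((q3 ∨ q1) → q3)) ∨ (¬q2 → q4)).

Initial set: {¬(¬((q4 ∧ q2) ∨ ((q3 ∨ q1) → q3)) ∨ (¬q2 → q4))}.
¬(¬((q4 ∧ q2) ∨ ((q3 ∨ q1) → q3)) ∨ (¬q2 → q4)): α-rule — add ¬¬((q4 ∧ q2) ∨ ((q3 ∨ q1) → q3)), ¬(¬q2 → q4).
¬(¬q2 → q4): α-rule — add ¬q2, ¬q4.
¬¬((q4 ∧ q2) ∨ ((q3 ∨ q1) → q3)): β-rule — branch into (q4 ∧ q2)  //  ((q3 ∨ q1) → q3).
  branch 1 (add (q4 ∧ q2)):
    (q4 ∧ q2): α-rule — add q4, q2.
    × closes — contains both q4 and ¬q4.
  branch 2 (add ((q3 ∨ q1) → q3)):
    ((q3 ∨ q1) → q3): β-rule — branch into ¬(q3 ∨ q1)  //  q3.
      branch 2.1 (add ¬(q3 ∨ q1)):
        ¬(q3 ∨ q1): α-rule — add ¬q3, ¬q1.
        ○ open, literals {q1=F, q2=F, q3=F, q4=F}.
      branch 2.2 (add q3):
        ○ open, literals {q2=F, q3=T, q4=F}.
1 branch closed, 2 open.
Each open branch fixes some atoms; the unmentioned ones are free. Counting distinct full assignments: branch {q1=F, q2=F, q3=F, q4=F} (q5) contributes 2 new; branch {q2=F, q3=T, q4=F} (q1, q5) contributes 4 new. Total: 6.

6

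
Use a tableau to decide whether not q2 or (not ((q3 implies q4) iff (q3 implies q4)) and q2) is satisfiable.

Initial set: {(not q2 or (not ((q3 implies q4) iff (q3 implies q4)) and q2))}.
(not q2 or (not ((q3 implies q4) iff (q3 implies q4)) and q2)): β-rule — branch into not q2  //  (not ((q3 implies q4) iff (q3 implies q4)) and q2).
  branch 1 (add not q2):
    ○ open, literals {q2=F}.
  branch 2 (add (not ((q3 implies q4) iff (q3 implies q4)) and q2)):
    (not ((q3 implies q4) iff (q3 implies q4)) and q2): α-rule — add not ((q3 implies q4) iff (q3 implies q4)), q2.
    not ((q3 implies q4) iff (q3 implies q4)): β-rule — branch into (q3 implies q4), not (q3 implies q4)  //  not (q3 implies q4), (q3 implies q4).
      branch 2.1 (add (q3 implies q4), not (q3 implies q4)):
        not (q3 implies q4): α-rule — add q3, not q4.
        (q3 implies q4): β-rule — branch into not q3  //  q4.
          branch 2.1.1 (add not q3):
            × closes — contains both q3 and not q3.
          branch 2.1.2 (add q4):
            × closes — contains both q4 and not q4.
      branch 2.2 (add not (q3 implies q4), (q3 implies q4)):
        not (q3 implies q4): α-rule — add q3, not q4.
        (q3 implies q4): β-rule — branch into not q3  //  q4.
          branch 2.2.1 (add not q3):
            × closes — contains both q3 and not q3.
          branch 2.2.2 (add q4):
            × closes — contains both q4 and not q4.
4 branches closed, 1 open.
An open branch gives a satisfying assignment: q2=F.

Satisfiable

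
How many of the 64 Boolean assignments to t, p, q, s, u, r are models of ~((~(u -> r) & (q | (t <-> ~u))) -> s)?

Initial set: {T ~((~(u -> r) & (q | (t <-> ~u))) -> s)}.
T ~((~(u -> r) & (q | (t <-> ~u))) -> s): α-rule — add T (~(u -> r) & (q | (t <-> ~u))), F s.
T (~(u -> r) & (q | (t <-> ~u))): α-rule — add T ~(u -> r), T (q | (t <-> ~u)).
T ~(u -> r): α-rule — add T u, F r.
T (q | (t <-> ~u)): β-rule — branch into T q  //  T (t <-> ~u).
  branch 1 (add T q):
    ○ open, literals {q=T, r=F, s=F, u=T}.
  branch 2 (add T (t <-> ~u)):
    T (t <-> ~u): β-rule — branch into T t, T ~u  //  F t, F ~u.
      branch 2.1 (add T t, T ~u):
        × closes — contains both u and ~u.
      branch 2.2 (add F t, F ~u):
        ○ open, literals {r=F, s=F, t=F, u=T}.
1 branch closed, 2 open.
Each open branch fixes some atoms; the unmentioned ones are free. Counting distinct full assignments: branch {q=T, r=F, s=F, u=T} (t, p) contributes 4 new; branch {r=F, s=F, t=F, u=T} (p, q) contributes 2 new. Total: 6.

6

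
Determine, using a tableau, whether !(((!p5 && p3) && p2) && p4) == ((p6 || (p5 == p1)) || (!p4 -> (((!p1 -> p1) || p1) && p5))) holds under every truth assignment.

Assume the negation and expand:
Initial set: {!(!(((!p5 && p3) && p2) && p4) == ((p6 || (p5 == p1)) || (!p4 -> (((!p1 -> p1) || p1) && p5))))}.
!(!(((!p5 && p3) && p2) && p4) == ((p6 || (p5 == p1)) || (!p4 -> (((!p1 -> p1) || p1) && p5)))): β-rule — branch into !(((!p5 && p3) && p2) && p4), !((p6 || (p5 == p1)) || (!p4 -> (((!p1 -> p1) || p1) && p5)))  //  !!(((!p5 && p3) && p2) && p4), ((p6 || (p5 == p1)) || (!p4 -> (((!p1 -> p1) || p1) && p5))).
  branch 1 (add !(((!p5 && p3) && p2) && p4), !((p6 || (p5 == p1)) || (!p4 -> (((!p1 -> p1) || p1) && p5)))):
    !((p6 || (p5 == p1)) || (!p4 -> (((!p1 -> p1) || p1) && p5))): α-rule — add !(p6 || (p5 == p1)), !(!p4 -> (((!p1 -> p1) || p1) && p5)).
    !(p6 || (p5 == p1)): α-rule — add !p6, !(p5 == p1).
    !(!p4 -> (((!p1 -> p1) || p1) && p5)): α-rule — add !p4, !(((!p1 -> p1) || p1) && p5).
    !(((!p5 && p3) && p2) && p4): β-rule — branch into !((!p5 && p3) && p2)  //  !p4.
      branch 1.1 (add !((!p5 && p3) && p2)):
        !(p5 == p1): β-rule — branch into p5, !p1  //  !p5, p1.
          branch 1.1.1 (add p5, !p1):
            !(((!p1 -> p1) || p1) && p5): β-rule — branch into !((!p1 -> p1) || p1)  //  !p5.
              branch 1.1.1.1 (add !((!p1 -> p1) || p1)):
                !((!p1 -> p1) || p1): α-rule — add !(!p1 -> p1), !p1.
                !(!p1 -> p1): α-rule — add !p1, !p1.
                !((!p5 && p3) && p2): β-rule — branch into !(!p5 && p3)  //  !p2.
                  branch 1.1.1.1.1 (add !(!p5 && p3)):
                    !(!p5 && p3): β-rule — branch into !!p5  //  !p3.
                      branch 1.1.1.1.1.1 (add !!p5):
                        ○ open, literals {p1=false, p4=false, p5=true, p6=false}.
                      branch 1.1.1.1.1.2 (add !p3):
                        ○ open, literals {p1=false, p3=false, p4=false, p5=true, p6=false}.
                  branch 1.1.1.1.2 (add !p2):
                    ○ open, literals {p1=false, p2=false, p4=false, p5=true, p6=false}.
              branch 1.1.1.2 (add !p5):
                × closes — contains both p5 and !p5.
          branch 1.1.2 (add !p5, p1):
            !(((!p1 -> p1) || p1) && p5): β-rule — branch into !((!p1 -> p1) || p1)  //  !p5.
              branch 1.1.2.1 (add !((!p1 -> p1) || p1)):
                !((!p1 -> p1) || p1): α-rule — add !(!p1 -> p1), !p1.
                × closes — contains both p1 and !p1.
              branch 1.1.2.2 (add !p5):
                !((!p5 && p3) && p2): β-rule — branch into !(!p5 && p3)  //  !p2.
                  branch 1.1.2.2.1 (add !(!p5 && p3)):
                    !(!p5 && p3): β-rule — branch into !!p5  //  !p3.
                      branch 1.1.2.2.1.1 (add !!p5):
                        × closes — contains both p5 and !p5.
                      branch 1.1.2.2.1.2 (add !p3):
                        ○ open, literals {p1=true, p3=false, p4=false, p5=false, p6=false}.
                  branch 1.1.2.2.2 (add !p2):
                    ○ open, literals {p1=true, p2=false, p4=false, p5=false, p6=false}.
      branch 1.2 (add !p4):
        !(p5 == p1): β-rule — branch into p5, !p1  //  !p5, p1.
          branch 1.2.1 (add p5, !p1):
            !(((!p1 -> p1) || p1) && p5): β-rule — branch into !((!p1 -> p1) || p1)  //  !p5.
              branch 1.2.1.1 (add !((!p1 -> p1) || p1)):
                !((!p1 -> p1) || p1): α-rule — add !(!p1 -> p1), !p1.
                !(!p1 -> p1): α-rule — add !p1, !p1.
                ○ open, literals {p1=false, p4=false, p5=true, p6=false}.
              branch 1.2.1.2 (add !p5):
                × closes — contains both p5 and !p5.
          branch 1.2.2 (add !p5, p1):
            !(((!p1 -> p1) || p1) && p5): β-rule — branch into !((!p1 -> p1) || p1)  //  !p5.
              branch 1.2.2.1 (add !((!p1 -> p1) || p1)):
                !((!p1 -> p1) || p1): α-rule — add !(!p1 -> p1), !p1.
                × closes — contains both p1 and !p1.
              branch 1.2.2.2 (add !p5):
                ○ open, literals {p1=true, p4=false, p5=false, p6=false}.
  branch 2 (add !!(((!p5 && p3) && p2) && p4), ((p6 || (p5 == p1)) || (!p4 -> (((!p1 -> p1) || p1) && p5)))):
    !!(((!p5 && p3) && p2) && p4): α-rule — add ((!p5 && p3) && p2), p4.
    ((!p5 && p3) && p2): α-rule — add (!p5 && p3), p2.
    (!p5 && p3): α-rule — add !p5, p3.
    ((p6 || (p5 == p1)) || (!p4 -> (((!p1 -> p1) || p1) && p5))): β-rule — branch into (p6 || (p5 == p1))  //  (!p4 -> (((!p1 -> p1) || p1) && p5)).
      branch 2.1 (add (p6 || (p5 == p1))):
        (p6 || (p5 == p1)): β-rule — branch into p6  //  (p5 == p1).
          branch 2.1.1 (add p6):
            ○ open, literals {p2=true, p3=true, p4=true, p5=false, p6=true}.
          branch 2.1.2 (add (p5 == p1)):
            (p5 == p1): β-rule — branch into p5, p1  //  !p5, !p1.
              branch 2.1.2.1 (add p5, p1):
                × closes — contains both p5 and !p5.
              branch 2.1.2.2 (add !p5, !p1):
                ○ open, literals {p1=false, p2=true, p3=true, p4=true, p5=false}.
      branch 2.2 (add (!p4 -> (((!p1 -> p1) || p1) && p5))):
        (!p4 -> (((!p1 -> p1) || p1) && p5)): β-rule — branch into !!p4  //  (((!p1 -> p1) || p1) && p5).
          branch 2.2.1 (add !!p4):
            ○ open, literals {p2=true, p3=true, p4=true, p5=false}.
          branch 2.2.2 (add (((!p1 -> p1) || p1) && p5)):
            (((!p1 -> p1) || p1) && p5): α-rule — add ((!p1 -> p1) || p1), p5.
            × closes — contains both p5 and !p5.
7 branches closed, 10 open.
An open branch gives a countermodel: p1=false, p4=false, p5=true, p6=false (unmentioned atoms arbitrary); under it the original formula is false.

Not valid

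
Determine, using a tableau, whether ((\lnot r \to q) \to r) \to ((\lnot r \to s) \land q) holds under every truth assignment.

Assume the negation and expand:
Initial set: {\lnot (((\lnot r \to q) \to r) \to ((\lnot r \to s) \land q))}.
\lnot (((\lnot r \to q) \to r) \to ((\lnot r \to s) \land q)): α-rule — add ((\lnot r \to q) \to r), \lnot ((\lnot r \to s) \land q).
((\lnot r \to q) \to r): β-rule — branch into \lnot (\lnot r \to q)  //  r.
  branch 1 (add \lnot (\lnot r \to q)):
    \lnot (\lnot r \to q): α-rule — add \lnot r, \lnot q.
    \lnot ((\lnot r \to s) \land q): β-rule — branch into \lnot (\lnot r \to s)  //  \lnot q.
      branch 1.1 (add \lnot (\lnot r \to s)):
        \lnot (\lnot r \to s): α-rule — add \lnot r, \lnot s.
        ○ open, literals {q=0, r=0, s=0}.
      branch 1.2 (add \lnot q):
        ○ open, literals {q=0, r=0}.
  branch 2 (add r):
    \lnot ((\lnot r \to s) \land q): β-rule — branch into \lnot (\lnot r \to s)  //  \lnot q.
      branch 2.1 (add \lnot (\lnot r \to s)):
        \lnot (\lnot r \to s): α-rule — add \lnot r, \lnot s.
        × closes — contains both r and \lnot r.
      branch 2.2 (add \lnot q):
        ○ open, literals {q=0, r=1}.
1 branch closed, 3 open.
An open branch gives a countermodel: q=0, r=0, s=0 (unmentioned atoms arbitrary); under it the original formula is false.

Not valid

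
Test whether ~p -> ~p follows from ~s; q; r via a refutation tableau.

Yes

Initial set: {~s; q; r; ~(~p -> ~p)}.
~(~p -> ~p): α-rule — add ~p, ~~p.
× closes — contains both p and ~p.
All 1 branch closes.
Every branch closed, so the premises entail the conclusion.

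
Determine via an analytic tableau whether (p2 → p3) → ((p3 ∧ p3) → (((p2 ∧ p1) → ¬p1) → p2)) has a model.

Initial set: {((p2 → p3) → ((p3 ∧ p3) → (((p2 ∧ p1) → ¬p1) → p2)))}.
((p2 → p3) → ((p3 ∧ p3) → (((p2 ∧ p1) → ¬p1) → p2))): β-rule — branch into ¬(p2 → p3)  //  ((p3 ∧ p3) → (((p2 ∧ p1) → ¬p1) → p2)).
  branch 1 (add ¬(p2 → p3)):
    ¬(p2 → p3): α-rule — add p2, ¬p3.
    ○ open, literals {p2=T, p3=F}.
  branch 2 (add ((p3 ∧ p3) → (((p2 ∧ p1) → ¬p1) → p2))):
    ((p3 ∧ p3) → (((p2 ∧ p1) → ¬p1) → p2)): β-rule — branch into ¬(p3 ∧ p3)  //  (((p2 ∧ p1) → ¬p1) → p2).
      branch 2.1 (add ¬(p3 ∧ p3)):
        ¬(p3 ∧ p3): β-rule — branch into ¬p3  //  ¬p3.
          branch 2.1.1 (add ¬p3):
            ○ open, literals {p3=F}.
          branch 2.1.2 (add ¬p3):
            ○ open, literals {p3=F}.
      branch 2.2 (add (((p2 ∧ p1) → ¬p1) → p2)):
        (((p2 ∧ p1) → ¬p1) → p2): β-rule — branch into ¬((p2 ∧ p1) → ¬p1)  //  p2.
          branch 2.2.1 (add ¬((p2 ∧ p1) → ¬p1)):
            ¬((p2 ∧ p1) → ¬p1): α-rule — add (p2 ∧ p1), ¬¬p1.
            (p2 ∧ p1): α-rule — add p2, p1.
            ○ open, literals {p1=T, p2=T}.
          branch 2.2.2 (add p2):
            ○ open, literals {p2=T}.
0 branches closed, 5 open.
An open branch gives a satisfying assignment: p2=T, p3=F.

Satisfiable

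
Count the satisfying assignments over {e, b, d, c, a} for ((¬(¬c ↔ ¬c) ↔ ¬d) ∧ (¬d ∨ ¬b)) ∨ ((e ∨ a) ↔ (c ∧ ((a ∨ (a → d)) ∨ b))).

Initial set: {(((¬(¬c ↔ ¬c) ↔ ¬d) ∧ (¬d ∨ ¬b)) ∨ ((e ∨ a) ↔ (c ∧ ((a ∨ (a → d)) ∨ b))))}.
(((¬(¬c ↔ ¬c) ↔ ¬d) ∧ (¬d ∨ ¬b)) ∨ ((e ∨ a) ↔ (c ∧ ((a ∨ (a → d)) ∨ b)))): β-rule — branch into ((¬(¬c ↔ ¬c) ↔ ¬d) ∧ (¬d ∨ ¬b))  //  ((e ∨ a) ↔ (c ∧ ((a ∨ (a → d)) ∨ b))).
  branch 1 (add ((¬(¬c ↔ ¬c) ↔ ¬d) ∧ (¬d ∨ ¬b))):
    ((¬(¬c ↔ ¬c) ↔ ¬d) ∧ (¬d ∨ ¬b)): α-rule — add (¬(¬c ↔ ¬c) ↔ ¬d), (¬d ∨ ¬b).
    (¬(¬c ↔ ¬c) ↔ ¬d): β-rule — branch into ¬(¬c ↔ ¬c), ¬d  //  ¬¬(¬c ↔ ¬c), ¬¬d.
      branch 1.1 (add ¬(¬c ↔ ¬c), ¬d):
        (¬d ∨ ¬b): β-rule — branch into ¬d  //  ¬b.
          branch 1.1.1 (add ¬d):
            ¬(¬c ↔ ¬c): β-rule — branch into ¬c, ¬¬c  //  ¬¬c, ¬c.
              branch 1.1.1.1 (add ¬c, ¬¬c):
                × closes — contains both c and ¬c.
              branch 1.1.1.2 (add ¬¬c, ¬c):
                × closes — contains both c and ¬c.
          branch 1.1.2 (add ¬b):
            ¬(¬c ↔ ¬c): β-rule — branch into ¬c, ¬¬c  //  ¬¬c, ¬c.
              branch 1.1.2.1 (add ¬c, ¬¬c):
                × closes — contains both c and ¬c.
              branch 1.1.2.2 (add ¬¬c, ¬c):
                × closes — contains both c and ¬c.
      branch 1.2 (add ¬¬(¬c ↔ ¬c), ¬¬d):
        (¬d ∨ ¬b): β-rule — branch into ¬d  //  ¬b.
          branch 1.2.1 (add ¬d):
            × closes — contains both d and ¬d.
          branch 1.2.2 (add ¬b):
            ¬¬(¬c ↔ ¬c): β-rule — branch into ¬c, ¬c  //  ¬¬c, ¬¬c.
              branch 1.2.2.1 (add ¬c, ¬c):
                ○ open, literals {b=0, c=0, d=1}.
              branch 1.2.2.2 (add ¬¬c, ¬¬c):
                ○ open, literals {b=0, c=1, d=1}.
  branch 2 (add ((e ∨ a) ↔ (c ∧ ((a ∨ (a → d)) ∨ b)))):
    ((e ∨ a) ↔ (c ∧ ((a ∨ (a → d)) ∨ b))): β-rule — branch into (e ∨ a), (c ∧ ((a ∨ (a → d)) ∨ b))  //  ¬(e ∨ a), ¬(c ∧ ((a ∨ (a → d)) ∨ b)).
      branch 2.1 (add (e ∨ a), (c ∧ ((a ∨ (a → d)) ∨ b))):
        (c ∧ ((a ∨ (a → d)) ∨ b)): α-rule — add c, ((a ∨ (a → d)) ∨ b).
        (e ∨ a): β-rule — branch into e  //  a.
          branch 2.1.1 (add e):
            ((a ∨ (a → d)) ∨ b): β-rule — branch into (a ∨ (a → d))  //  b.
              branch 2.1.1.1 (add (a ∨ (a → d))):
                (a ∨ (a → d)): β-rule — branch into a  //  (a → d).
                  branch 2.1.1.1.1 (add a):
                    ○ open, literals {a=1, c=1, e=1}.
                  branch 2.1.1.1.2 (add (a → d)):
                    (a → d): β-rule — branch into ¬a  //  d.
                      branch 2.1.1.1.2.1 (add ¬a):
                        ○ open, literals {a=0, c=1, e=1}.
                      branch 2.1.1.1.2.2 (add d):
                        ○ open, literals {c=1, d=1, e=1}.
              branch 2.1.1.2 (add b):
                ○ open, literals {b=1, c=1, e=1}.
          branch 2.1.2 (add a):
            ((a ∨ (a → d)) ∨ b): β-rule — branch into (a ∨ (a → d))  //  b.
              branch 2.1.2.1 (add (a ∨ (a → d))):
                (a ∨ (a → d)): β-rule — branch into a  //  (a → d).
                  branch 2.1.2.1.1 (add a):
                    ○ open, literals {a=1, c=1}.
                  branch 2.1.2.1.2 (add (a → d)):
                    (a → d): β-rule — branch into ¬a  //  d.
                      branch 2.1.2.1.2.1 (add ¬a):
                        × closes — contains both a and ¬a.
                      branch 2.1.2.1.2.2 (add d):
                        ○ open, literals {a=1, c=1, d=1}.
              branch 2.1.2.2 (add b):
                ○ open, literals {a=1, b=1, c=1}.
      branch 2.2 (add ¬(e ∨ a), ¬(c ∧ ((a ∨ (a → d)) ∨ b))):
        ¬(e ∨ a): α-rule — add ¬e, ¬a.
        ¬(c ∧ ((a ∨ (a → d)) ∨ b)): β-rule — branch into ¬c  //  ¬((a ∨ (a → d)) ∨ b).
          branch 2.2.1 (add ¬c):
            ○ open, literals {a=0, c=0, e=0}.
          branch 2.2.2 (add ¬((a ∨ (a → d)) ∨ b)):
            ¬((a ∨ (a → d)) ∨ b): α-rule — add ¬(a ∨ (a → d)), ¬b.
            ¬(a ∨ (a → d)): α-rule — add ¬a, ¬(a → d).
            ¬(a → d): α-rule — add a, ¬d.
            × closes — contains both a and ¬a.
7 branches closed, 10 open.
Each open branch fixes some atoms; the unmentioned ones are free. Counting distinct full assignments: branch {b=0, c=0, d=1} (e, a) contributes 4 new; branch {b=0, c=1, d=1} (e, a) contributes 4 new; branch {a=1, c=1, e=1} (b, d) contributes 3 new; branch {a=0, c=1, e=1} (b, d) contributes 3 new; branch {c=1, d=1, e=1} (b, a) contributes 0 new; branch {b=1, c=1, e=1} (d, a) contributes 0 new; branch {a=1, c=1} (e, b, d) contributes 3 new; branch {a=1, c=1, d=1} (e, b) contributes 0 new; branch {a=1, b=1, c=1} (e, d) contributes 0 new; branch {a=0, c=0, e=0} (b, d) contributes 3 new. Total: 20.

20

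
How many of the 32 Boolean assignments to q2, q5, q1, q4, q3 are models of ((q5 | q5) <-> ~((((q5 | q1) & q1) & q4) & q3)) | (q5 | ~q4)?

Initial set: {(((q5 | q5) <-> ~((((q5 | q1) & q1) & q4) & q3)) | (q5 | ~q4))}.
(((q5 | q5) <-> ~((((q5 | q1) & q1) & q4) & q3)) | (q5 | ~q4)): β-rule — branch into ((q5 | q5) <-> ~((((q5 | q1) & q1) & q4) & q3))  //  (q5 | ~q4).
  branch 1 (add ((q5 | q5) <-> ~((((q5 | q1) & q1) & q4) & q3))):
    ((q5 | q5) <-> ~((((q5 | q1) & q1) & q4) & q3)): β-rule — branch into (q5 | q5), ~((((q5 | q1) & q1) & q4) & q3)  //  ~(q5 | q5), ~~((((q5 | q1) & q1) & q4) & q3).
      branch 1.1 (add (q5 | q5), ~((((q5 | q1) & q1) & q4) & q3)):
        (q5 | q5): β-rule — branch into q5  //  q5.
          branch 1.1.1 (add q5):
            ~((((q5 | q1) & q1) & q4) & q3): β-rule — branch into ~(((q5 | q1) & q1) & q4)  //  ~q3.
              branch 1.1.1.1 (add ~(((q5 | q1) & q1) & q4)):
                ~(((q5 | q1) & q1) & q4): β-rule — branch into ~((q5 | q1) & q1)  //  ~q4.
                  branch 1.1.1.1.1 (add ~((q5 | q1) & q1)):
                    ~((q5 | q1) & q1): β-rule — branch into ~(q5 | q1)  //  ~q1.
                      branch 1.1.1.1.1.1 (add ~(q5 | q1)):
                        ~(q5 | q1): α-rule — add ~q5, ~q1.
                        × closes — contains both q5 and ~q5.
                      branch 1.1.1.1.1.2 (add ~q1):
                        ○ open, literals {q1=false, q5=true}.
                  branch 1.1.1.1.2 (add ~q4):
                    ○ open, literals {q4=false, q5=true}.
              branch 1.1.1.2 (add ~q3):
                ○ open, literals {q3=false, q5=true}.
          branch 1.1.2 (add q5):
            ~((((q5 | q1) & q1) & q4) & q3): β-rule — branch into ~(((q5 | q1) & q1) & q4)  //  ~q3.
              branch 1.1.2.1 (add ~(((q5 | q1) & q1) & q4)):
                ~(((q5 | q1) & q1) & q4): β-rule — branch into ~((q5 | q1) & q1)  //  ~q4.
                  branch 1.1.2.1.1 (add ~((q5 | q1) & q1)):
                    ~((q5 | q1) & q1): β-rule — branch into ~(q5 | q1)  //  ~q1.
                      branch 1.1.2.1.1.1 (add ~(q5 | q1)):
                        ~(q5 | q1): α-rule — add ~q5, ~q1.
                        × closes — contains both q5 and ~q5.
                      branch 1.1.2.1.1.2 (add ~q1):
                        ○ open, literals {q1=false, q5=true}.
                  branch 1.1.2.1.2 (add ~q4):
                    ○ open, literals {q4=false, q5=true}.
              branch 1.1.2.2 (add ~q3):
                ○ open, literals {q3=false, q5=true}.
      branch 1.2 (add ~(q5 | q5), ~~((((q5 | q1) & q1) & q4) & q3)):
        ~(q5 | q5): α-rule — add ~q5, ~q5.
        ~~((((q5 | q1) & q1) & q4) & q3): α-rule — add (((q5 | q1) & q1) & q4), q3.
        (((q5 | q1) & q1) & q4): α-rule — add ((q5 | q1) & q1), q4.
        ((q5 | q1) & q1): α-rule — add (q5 | q1), q1.
        (q5 | q1): β-rule — branch into q5  //  q1.
          branch 1.2.1 (add q5):
            × closes — contains both q5 and ~q5.
          branch 1.2.2 (add q1):
            ○ open, literals {q1=true, q3=true, q4=true, q5=false}.
  branch 2 (add (q5 | ~q4)):
    (q5 | ~q4): β-rule — branch into q5  //  ~q4.
      branch 2.1 (add q5):
        ○ open, literals {q5=true}.
      branch 2.2 (add ~q4):
        ○ open, literals {q4=false}.
3 branches closed, 9 open.
Each open branch fixes some atoms; the unmentioned ones are free. Counting distinct full assignments: branch {q1=false, q5=true} (q2, q4, q3) contributes 8 new; branch {q4=false, q5=true} (q2, q1, q3) contributes 4 new; branch {q3=false, q5=true} (q2, q1, q4) contributes 2 new; branch {q1=false, q5=true} (q2, q4, q3) contributes 0 new; branch {q4=false, q5=true} (q2, q1, q3) contributes 0 new; branch {q3=false, q5=true} (q2, q1, q4) contributes 0 new; branch {q1=true, q3=true, q4=true, q5=false} (q2) contributes 2 new; branch {q5=true} (q2, q1, q4, q3) contributes 2 new; branch {q4=false} (q2, q5, q1, q3) contributes 8 new. Total: 26.

26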